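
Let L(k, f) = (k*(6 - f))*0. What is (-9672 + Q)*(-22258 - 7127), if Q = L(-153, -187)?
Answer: 284211720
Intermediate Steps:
L(k, f) = 0
Q = 0
(-9672 + Q)*(-22258 - 7127) = (-9672 + 0)*(-22258 - 7127) = -9672*(-29385) = 284211720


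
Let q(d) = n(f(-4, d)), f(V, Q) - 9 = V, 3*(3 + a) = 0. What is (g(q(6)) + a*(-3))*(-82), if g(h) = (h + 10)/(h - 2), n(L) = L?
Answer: -1148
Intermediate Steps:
a = -3 (a = -3 + (⅓)*0 = -3 + 0 = -3)
f(V, Q) = 9 + V
q(d) = 5 (q(d) = 9 - 4 = 5)
g(h) = (10 + h)/(-2 + h)
(g(q(6)) + a*(-3))*(-82) = ((10 + 5)/(-2 + 5) - 3*(-3))*(-82) = (15/3 + 9)*(-82) = ((⅓)*15 + 9)*(-82) = (5 + 9)*(-82) = 14*(-82) = -1148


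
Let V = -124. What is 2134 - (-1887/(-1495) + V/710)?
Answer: 226397991/106145 ≈ 2132.9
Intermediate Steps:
2134 - (-1887/(-1495) + V/710) = 2134 - (-1887/(-1495) - 124/710) = 2134 - (-1887*(-1/1495) - 124*1/710) = 2134 - (1887/1495 - 62/355) = 2134 - 1*115439/106145 = 2134 - 115439/106145 = 226397991/106145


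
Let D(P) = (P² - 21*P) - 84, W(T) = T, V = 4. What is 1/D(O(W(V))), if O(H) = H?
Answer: -1/152 ≈ -0.0065789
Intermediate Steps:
D(P) = -84 + P² - 21*P
1/D(O(W(V))) = 1/(-84 + 4² - 21*4) = 1/(-84 + 16 - 84) = 1/(-152) = -1/152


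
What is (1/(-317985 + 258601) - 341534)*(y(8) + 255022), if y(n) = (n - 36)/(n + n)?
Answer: -20688930972199617/237536 ≈ -8.7098e+10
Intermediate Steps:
y(n) = (-36 + n)/(2*n) (y(n) = (-36 + n)/((2*n)) = (-36 + n)*(1/(2*n)) = (-36 + n)/(2*n))
(1/(-317985 + 258601) - 341534)*(y(8) + 255022) = (1/(-317985 + 258601) - 341534)*((1/2)*(-36 + 8)/8 + 255022) = (1/(-59384) - 341534)*((1/2)*(1/8)*(-28) + 255022) = (-1/59384 - 341534)*(-7/4 + 255022) = -20281655057/59384*1020081/4 = -20688930972199617/237536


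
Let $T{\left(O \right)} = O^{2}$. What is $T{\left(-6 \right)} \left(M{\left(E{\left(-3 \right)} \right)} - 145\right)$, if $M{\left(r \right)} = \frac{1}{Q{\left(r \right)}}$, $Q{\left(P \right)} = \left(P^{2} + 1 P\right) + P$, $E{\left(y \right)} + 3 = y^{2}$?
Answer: $- \frac{20877}{4} \approx -5219.3$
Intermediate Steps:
$E{\left(y \right)} = -3 + y^{2}$
$Q{\left(P \right)} = P^{2} + 2 P$ ($Q{\left(P \right)} = \left(P^{2} + P\right) + P = \left(P + P^{2}\right) + P = P^{2} + 2 P$)
$M{\left(r \right)} = \frac{1}{r \left(2 + r\right)}$
$T{\left(-6 \right)} \left(M{\left(E{\left(-3 \right)} \right)} - 145\right) = \left(-6\right)^{2} \left(\frac{1}{\left(-3 + \left(-3\right)^{2}\right) \left(2 - \left(3 - \left(-3\right)^{2}\right)\right)} - 145\right) = 36 \left(\frac{1}{\left(-3 + 9\right) \left(2 + \left(-3 + 9\right)\right)} - 145\right) = 36 \left(\frac{1}{6 \left(2 + 6\right)} - 145\right) = 36 \left(\frac{1}{6 \cdot 8} - 145\right) = 36 \left(\frac{1}{6} \cdot \frac{1}{8} - 145\right) = 36 \left(\frac{1}{48} - 145\right) = 36 \left(- \frac{6959}{48}\right) = - \frac{20877}{4}$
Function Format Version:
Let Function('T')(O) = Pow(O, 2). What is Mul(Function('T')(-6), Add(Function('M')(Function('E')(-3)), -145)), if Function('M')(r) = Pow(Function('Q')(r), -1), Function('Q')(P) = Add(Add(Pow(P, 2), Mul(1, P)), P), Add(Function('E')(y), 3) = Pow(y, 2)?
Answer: Rational(-20877, 4) ≈ -5219.3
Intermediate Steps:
Function('E')(y) = Add(-3, Pow(y, 2))
Function('Q')(P) = Add(Pow(P, 2), Mul(2, P)) (Function('Q')(P) = Add(Add(Pow(P, 2), P), P) = Add(Add(P, Pow(P, 2)), P) = Add(Pow(P, 2), Mul(2, P)))
Function('M')(r) = Mul(Pow(r, -1), Pow(Add(2, r), -1)) (Function('M')(r) = Pow(Mul(r, Add(2, r)), -1) = Mul(Pow(r, -1), Pow(Add(2, r), -1)))
Mul(Function('T')(-6), Add(Function('M')(Function('E')(-3)), -145)) = Mul(Pow(-6, 2), Add(Mul(Pow(Add(-3, Pow(-3, 2)), -1), Pow(Add(2, Add(-3, Pow(-3, 2))), -1)), -145)) = Mul(36, Add(Mul(Pow(Add(-3, 9), -1), Pow(Add(2, Add(-3, 9)), -1)), -145)) = Mul(36, Add(Mul(Pow(6, -1), Pow(Add(2, 6), -1)), -145)) = Mul(36, Add(Mul(Rational(1, 6), Pow(8, -1)), -145)) = Mul(36, Add(Mul(Rational(1, 6), Rational(1, 8)), -145)) = Mul(36, Add(Rational(1, 48), -145)) = Mul(36, Rational(-6959, 48)) = Rational(-20877, 4)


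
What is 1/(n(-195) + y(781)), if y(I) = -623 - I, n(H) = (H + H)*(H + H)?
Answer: 1/150696 ≈ 6.6359e-6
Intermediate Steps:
n(H) = 4*H² (n(H) = (2*H)*(2*H) = 4*H²)
1/(n(-195) + y(781)) = 1/(4*(-195)² + (-623 - 1*781)) = 1/(4*38025 + (-623 - 781)) = 1/(152100 - 1404) = 1/150696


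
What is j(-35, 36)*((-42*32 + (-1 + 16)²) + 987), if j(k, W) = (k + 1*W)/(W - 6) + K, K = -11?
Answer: 7238/5 ≈ 1447.6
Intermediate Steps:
j(k, W) = -11 + (W + k)/(-6 + W) (j(k, W) = (k + 1*W)/(W - 6) - 11 = (k + W)/(-6 + W) - 11 = (W + k)/(-6 + W) - 11 = -11 + (W + k)/(-6 + W))
j(-35, 36)*((-42*32 + (-1 + 16)²) + 987) = ((66 - 35 - 10*36)/(-6 + 36))*((-42*32 + (-1 + 16)²) + 987) = ((66 - 35 - 360)/30)*((-1344 + 15²) + 987) = ((1/30)*(-329))*((-1344 + 225) + 987) = -329*(-1119 + 987)/30 = -329/30*(-132) = 7238/5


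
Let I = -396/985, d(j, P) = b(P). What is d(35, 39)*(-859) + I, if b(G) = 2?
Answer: -1692626/985 ≈ -1718.4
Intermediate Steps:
d(j, P) = 2
I = -396/985 (I = -396*1/985 = -396/985 ≈ -0.40203)
d(35, 39)*(-859) + I = 2*(-859) - 396/985 = -1718 - 396/985 = -1692626/985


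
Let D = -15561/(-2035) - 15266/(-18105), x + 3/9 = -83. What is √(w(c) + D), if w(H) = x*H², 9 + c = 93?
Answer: I*√110473748265402555/433455 ≈ 766.81*I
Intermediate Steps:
x = -250/3 (x = -⅓ - 83 = -250/3 ≈ -83.333)
c = 84 (c = -9 + 93 = 84)
D = 3679979/433455 (D = -15561*(-1/2035) - 15266*(-1/18105) = 15561/2035 + 898/1065 = 3679979/433455 ≈ 8.4899)
w(H) = -250*H²/3
√(w(c) + D) = √(-250/3*84² + 3679979/433455) = √(-250/3*7056 + 3679979/433455) = √(-588000 + 3679979/433455) = √(-254867860021/433455) = I*√110473748265402555/433455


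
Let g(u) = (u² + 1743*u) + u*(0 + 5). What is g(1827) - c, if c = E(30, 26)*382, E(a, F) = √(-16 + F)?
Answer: 6531525 - 382*√10 ≈ 6.5303e+6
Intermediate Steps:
g(u) = u² + 1748*u (g(u) = (u² + 1743*u) + u*5 = (u² + 1743*u) + 5*u = u² + 1748*u)
c = 382*√10 (c = √(-16 + 26)*382 = √10*382 = 382*√10 ≈ 1208.0)
g(1827) - c = 1827*(1748 + 1827) - 382*√10 = 1827*3575 - 382*√10 = 6531525 - 382*√10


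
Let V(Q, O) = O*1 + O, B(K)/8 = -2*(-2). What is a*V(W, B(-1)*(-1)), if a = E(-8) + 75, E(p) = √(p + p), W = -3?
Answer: -4800 - 256*I ≈ -4800.0 - 256.0*I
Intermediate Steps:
E(p) = √2*√p (E(p) = √(2*p) = √2*√p)
a = 75 + 4*I (a = √2*√(-8) + 75 = √2*(2*I*√2) + 75 = 4*I + 75 = 75 + 4*I ≈ 75.0 + 4.0*I)
B(K) = 32 (B(K) = 8*(-2*(-2)) = 8*4 = 32)
V(Q, O) = 2*O (V(Q, O) = O + O = 2*O)
a*V(W, B(-1)*(-1)) = (75 + 4*I)*(2*(32*(-1))) = (75 + 4*I)*(2*(-32)) = (75 + 4*I)*(-64) = -4800 - 256*I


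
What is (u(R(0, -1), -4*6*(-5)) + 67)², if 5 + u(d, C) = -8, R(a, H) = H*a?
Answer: 2916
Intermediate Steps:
u(d, C) = -13 (u(d, C) = -5 - 8 = -13)
(u(R(0, -1), -4*6*(-5)) + 67)² = (-13 + 67)² = 54² = 2916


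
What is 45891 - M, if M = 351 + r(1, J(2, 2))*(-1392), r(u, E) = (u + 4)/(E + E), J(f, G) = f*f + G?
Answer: 46120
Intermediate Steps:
J(f, G) = G + f² (J(f, G) = f² + G = G + f²)
r(u, E) = (4 + u)/(2*E) (r(u, E) = (4 + u)/((2*E)) = (4 + u)*(1/(2*E)) = (4 + u)/(2*E))
M = -229 (M = 351 + ((4 + 1)/(2*(2 + 2²)))*(-1392) = 351 + ((½)*5/(2 + 4))*(-1392) = 351 + ((½)*5/6)*(-1392) = 351 + ((½)*(⅙)*5)*(-1392) = 351 + (5/12)*(-1392) = 351 - 580 = -229)
45891 - M = 45891 - 1*(-229) = 45891 + 229 = 46120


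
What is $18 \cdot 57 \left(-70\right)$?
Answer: $-71820$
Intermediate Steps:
$18 \cdot 57 \left(-70\right) = 1026 \left(-70\right) = -71820$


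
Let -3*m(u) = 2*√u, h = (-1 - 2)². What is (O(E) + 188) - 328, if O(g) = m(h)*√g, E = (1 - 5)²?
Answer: -148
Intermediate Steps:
h = 9 (h = (-3)² = 9)
m(u) = -2*√u/3
E = 16 (E = (-4)² = 16)
O(g) = -2*√g (O(g) = (-2*√9/3)*√g = (-⅔*3)*√g = -2*√g)
(O(E) + 188) - 328 = (-2*√16 + 188) - 328 = (-2*4 + 188) - 328 = (-8 + 188) - 328 = 180 - 328 = -148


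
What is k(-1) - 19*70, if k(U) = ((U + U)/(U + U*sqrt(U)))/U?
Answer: -1331 + I ≈ -1331.0 + 1.0*I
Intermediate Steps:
k(U) = 2/(U + U**(3/2)) (k(U) = ((2*U)/(U + U**(3/2)))/U = (2*U/(U + U**(3/2)))/U = 2/(U + U**(3/2)))
k(-1) - 19*70 = 2/(-1 + (-1)**(3/2)) - 19*70 = 2/(-1 - I) - 1330 = 2*((-1 + I)/2) - 1330 = (-1 + I) - 1330 = -1331 + I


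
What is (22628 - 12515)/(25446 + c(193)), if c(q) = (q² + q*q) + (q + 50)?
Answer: 10113/100187 ≈ 0.10094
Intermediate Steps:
c(q) = 50 + q + 2*q² (c(q) = (q² + q²) + (50 + q) = 2*q² + (50 + q) = 50 + q + 2*q²)
(22628 - 12515)/(25446 + c(193)) = (22628 - 12515)/(25446 + (50 + 193 + 2*193²)) = 10113/(25446 + (50 + 193 + 2*37249)) = 10113/(25446 + (50 + 193 + 74498)) = 10113/(25446 + 74741) = 10113/100187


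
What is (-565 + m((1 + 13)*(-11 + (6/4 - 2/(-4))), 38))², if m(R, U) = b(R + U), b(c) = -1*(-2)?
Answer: 316969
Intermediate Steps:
b(c) = 2
m(R, U) = 2
(-565 + m((1 + 13)*(-11 + (6/4 - 2/(-4))), 38))² = (-565 + 2)² = (-563)² = 316969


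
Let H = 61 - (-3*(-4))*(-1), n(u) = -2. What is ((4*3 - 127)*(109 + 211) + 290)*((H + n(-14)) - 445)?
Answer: 13654740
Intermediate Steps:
H = 73 (H = 61 - 12*(-1) = 61 - 1*(-12) = 61 + 12 = 73)
((4*3 - 127)*(109 + 211) + 290)*((H + n(-14)) - 445) = ((4*3 - 127)*(109 + 211) + 290)*((73 - 2) - 445) = ((12 - 127)*320 + 290)*(71 - 445) = (-115*320 + 290)*(-374) = (-36800 + 290)*(-374) = -36510*(-374) = 13654740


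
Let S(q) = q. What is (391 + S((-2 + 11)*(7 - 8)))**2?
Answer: 145924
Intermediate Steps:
(391 + S((-2 + 11)*(7 - 8)))**2 = (391 + (-2 + 11)*(7 - 8))**2 = (391 + 9*(-1))**2 = (391 - 9)**2 = 382**2 = 145924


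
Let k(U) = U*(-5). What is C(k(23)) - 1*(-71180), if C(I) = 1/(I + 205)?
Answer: 6406201/90 ≈ 71180.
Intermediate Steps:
k(U) = -5*U
C(I) = 1/(205 + I)
C(k(23)) - 1*(-71180) = 1/(205 - 5*23) - 1*(-71180) = 1/(205 - 115) + 71180 = 1/90 + 71180 = 6406201/90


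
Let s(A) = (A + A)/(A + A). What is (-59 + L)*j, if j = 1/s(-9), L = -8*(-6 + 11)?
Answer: -99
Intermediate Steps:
s(A) = 1 (s(A) = (2*A)/((2*A)) = (2*A)*(1/(2*A)) = 1)
L = -40 (L = -8*5 = -40)
j = 1 (j = 1/1 = 1)
(-59 + L)*j = (-59 - 40)*1 = -99*1 = -99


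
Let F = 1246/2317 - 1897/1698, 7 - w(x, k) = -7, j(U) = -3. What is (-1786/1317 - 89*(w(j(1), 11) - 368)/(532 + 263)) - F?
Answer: 2540424647129/65384690730 ≈ 38.854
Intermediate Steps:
w(x, k) = 14 (w(x, k) = 7 - 1*(-7) = 7 + 7 = 14)
F = -325663/562038 (F = 1246*(1/2317) - 1897*1/1698 = 178/331 - 1897/1698 = -325663/562038 ≈ -0.57943)
(-1786/1317 - 89*(w(j(1), 11) - 368)/(532 + 263)) - F = (-1786/1317 - 89*(14 - 368)/(532 + 263)) - 1*(-325663/562038) = (-1786*1/1317 - 89/(795/(-354))) + 325663/562038 = (-1786/1317 - 89/(795*(-1/354))) + 325663/562038 = (-1786/1317 - 89/(-265/118)) + 325663/562038 = (-1786/1317 - 89*(-118/265)) + 325663/562038 = (-1786/1317 + 10502/265) + 325663/562038 = 13357844/349005 + 325663/562038 = 2540424647129/65384690730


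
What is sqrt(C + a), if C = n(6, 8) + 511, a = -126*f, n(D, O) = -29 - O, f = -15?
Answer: 2*sqrt(591) ≈ 48.621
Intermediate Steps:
a = 1890 (a = -126*(-15) = 1890)
C = 474 (C = (-29 - 1*8) + 511 = (-29 - 8) + 511 = -37 + 511 = 474)
sqrt(C + a) = sqrt(474 + 1890) = sqrt(2364) = 2*sqrt(591)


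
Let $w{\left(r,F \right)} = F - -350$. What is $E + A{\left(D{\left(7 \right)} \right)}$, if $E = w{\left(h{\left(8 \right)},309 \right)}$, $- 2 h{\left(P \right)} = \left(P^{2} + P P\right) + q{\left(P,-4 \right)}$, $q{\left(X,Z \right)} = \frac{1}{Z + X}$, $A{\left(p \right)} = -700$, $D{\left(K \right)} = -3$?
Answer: $-41$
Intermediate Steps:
$q{\left(X,Z \right)} = \frac{1}{X + Z}$
$h{\left(P \right)} = - P^{2} - \frac{1}{2 \left(-4 + P\right)}$ ($h{\left(P \right)} = - \frac{\left(P^{2} + P P\right) + \frac{1}{P - 4}}{2} = - \frac{\left(P^{2} + P^{2}\right) + \frac{1}{-4 + P}}{2} = - \frac{2 P^{2} + \frac{1}{-4 + P}}{2} = - \frac{\frac{1}{-4 + P} + 2 P^{2}}{2} = - P^{2} - \frac{1}{2 \left(-4 + P\right)}$)
$w{\left(r,F \right)} = 350 + F$ ($w{\left(r,F \right)} = F + 350 = 350 + F$)
$E = 659$ ($E = 350 + 309 = 659$)
$E + A{\left(D{\left(7 \right)} \right)} = 659 - 700 = -41$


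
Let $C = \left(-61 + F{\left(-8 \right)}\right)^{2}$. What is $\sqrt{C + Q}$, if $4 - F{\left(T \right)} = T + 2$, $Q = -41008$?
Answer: $i \sqrt{38407} \approx 195.98 i$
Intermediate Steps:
$F{\left(T \right)} = 2 - T$ ($F{\left(T \right)} = 4 - \left(T + 2\right) = 4 - \left(2 + T\right) = 2 - T$)
$C = 2601$ ($C = \left(-61 + \left(2 - -8\right)\right)^{2} = \left(-61 + \left(2 + 8\right)\right)^{2} = \left(-61 + 10\right)^{2} = \left(-51\right)^{2} = 2601$)
$\sqrt{C + Q} = \sqrt{2601 - 41008} = \sqrt{-38407} = i \sqrt{38407}$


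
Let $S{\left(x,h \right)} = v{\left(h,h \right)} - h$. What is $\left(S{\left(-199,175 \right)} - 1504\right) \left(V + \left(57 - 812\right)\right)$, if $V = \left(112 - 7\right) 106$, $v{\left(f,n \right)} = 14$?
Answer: $-17274375$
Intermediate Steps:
$S{\left(x,h \right)} = 14 - h$
$V = 11130$ ($V = 105 \cdot 106 = 11130$)
$\left(S{\left(-199,175 \right)} - 1504\right) \left(V + \left(57 - 812\right)\right) = \left(\left(14 - 175\right) - 1504\right) \left(11130 + \left(57 - 812\right)\right) = \left(-161 - 1504\right) \left(11130 - 755\right) = \left(-1665\right) 10375 = -17274375$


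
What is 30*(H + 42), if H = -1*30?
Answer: 360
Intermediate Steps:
H = -30
30*(H + 42) = 30*(-30 + 42) = 30*12 = 360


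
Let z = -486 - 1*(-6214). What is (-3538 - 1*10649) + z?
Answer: -8459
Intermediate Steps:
z = 5728 (z = -486 + 6214 = 5728)
(-3538 - 1*10649) + z = (-3538 - 1*10649) + 5728 = (-3538 - 10649) + 5728 = -14187 + 5728 = -8459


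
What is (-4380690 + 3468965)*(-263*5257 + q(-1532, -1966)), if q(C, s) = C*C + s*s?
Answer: -4403257031025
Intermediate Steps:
q(C, s) = C² + s²
(-4380690 + 3468965)*(-263*5257 + q(-1532, -1966)) = (-4380690 + 3468965)*(-263*5257 + ((-1532)² + (-1966)²)) = -911725*(-1382591 + (2347024 + 3865156)) = -911725*(-1382591 + 6212180) = -911725*4829589 = -4403257031025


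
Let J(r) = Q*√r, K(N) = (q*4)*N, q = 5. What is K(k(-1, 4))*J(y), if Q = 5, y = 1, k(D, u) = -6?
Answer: -600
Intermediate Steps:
K(N) = 20*N (K(N) = (5*4)*N = 20*N)
J(r) = 5*√r
K(k(-1, 4))*J(y) = (20*(-6))*(5*√1) = -600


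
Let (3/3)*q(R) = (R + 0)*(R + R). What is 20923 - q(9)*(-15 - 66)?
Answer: 34045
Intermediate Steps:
q(R) = 2*R**2 (q(R) = (R + 0)*(R + R) = R*(2*R) = 2*R**2)
20923 - q(9)*(-15 - 66) = 20923 - 2*9**2*(-15 - 66) = 20923 - 2*81*(-81) = 20923 - 162*(-81) = 20923 - 1*(-13122) = 20923 + 13122 = 34045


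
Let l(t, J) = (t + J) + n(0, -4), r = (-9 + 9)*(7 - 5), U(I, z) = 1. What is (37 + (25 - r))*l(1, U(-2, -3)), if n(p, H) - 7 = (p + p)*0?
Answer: 558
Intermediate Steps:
n(p, H) = 7 (n(p, H) = 7 + (p + p)*0 = 7 + (2*p)*0 = 7 + 0 = 7)
r = 0 (r = 0*2 = 0)
l(t, J) = 7 + J + t (l(t, J) = (t + J) + 7 = (J + t) + 7 = 7 + J + t)
(37 + (25 - r))*l(1, U(-2, -3)) = (37 + (25 - 1*0))*(7 + 1 + 1) = (37 + (25 + 0))*9 = (37 + 25)*9 = 62*9 = 558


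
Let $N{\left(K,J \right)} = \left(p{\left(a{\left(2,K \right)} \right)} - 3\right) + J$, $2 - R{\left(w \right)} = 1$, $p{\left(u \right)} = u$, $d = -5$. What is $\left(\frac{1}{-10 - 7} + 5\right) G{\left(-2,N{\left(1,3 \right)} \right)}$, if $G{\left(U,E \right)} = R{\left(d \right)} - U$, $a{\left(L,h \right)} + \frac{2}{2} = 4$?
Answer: $\frac{252}{17} \approx 14.824$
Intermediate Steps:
$a{\left(L,h \right)} = 3$ ($a{\left(L,h \right)} = -1 + 4 = 3$)
$R{\left(w \right)} = 1$ ($R{\left(w \right)} = 2 - 1 = 1$)
$N{\left(K,J \right)} = J$ ($N{\left(K,J \right)} = \left(3 - 3\right) + J = 0 + J = J$)
$G{\left(U,E \right)} = 1 - U$
$\left(\frac{1}{-10 - 7} + 5\right) G{\left(-2,N{\left(1,3 \right)} \right)} = \left(\frac{1}{-10 - 7} + 5\right) \left(1 - -2\right) = \left(\frac{1}{-17} + 5\right) \left(1 + 2\right) = \left(- \frac{1}{17} + 5\right) 3 = \frac{84}{17} \cdot 3 = \frac{252}{17}$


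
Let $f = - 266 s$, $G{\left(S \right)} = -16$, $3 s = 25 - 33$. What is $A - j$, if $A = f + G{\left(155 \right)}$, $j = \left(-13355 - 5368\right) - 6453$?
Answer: $\frac{77608}{3} \approx 25869.0$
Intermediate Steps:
$j = -25176$ ($j = -18723 - 6453 = -25176$)
$s = - \frac{8}{3}$ ($s = \frac{25 - 33}{3} = \frac{1}{3} \left(-8\right) = - \frac{8}{3} \approx -2.6667$)
$f = \frac{2128}{3}$ ($f = \left(-266\right) \left(- \frac{8}{3}\right) = \frac{2128}{3} \approx 709.33$)
$A = \frac{2080}{3}$ ($A = \frac{2128}{3} - 16 = \frac{2080}{3} \approx 693.33$)
$A - j = \frac{2080}{3} - -25176 = \frac{2080}{3} + 25176 = \frac{77608}{3}$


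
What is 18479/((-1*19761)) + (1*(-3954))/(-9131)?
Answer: -90596755/180437691 ≈ -0.50209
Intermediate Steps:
18479/((-1*19761)) + (1*(-3954))/(-9131) = 18479/(-19761) - 3954*(-1/9131) = 18479*(-1/19761) + 3954/9131 = -18479/19761 + 3954/9131 = -90596755/180437691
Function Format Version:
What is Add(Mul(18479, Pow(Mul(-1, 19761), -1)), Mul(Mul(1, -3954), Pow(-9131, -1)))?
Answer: Rational(-90596755, 180437691) ≈ -0.50209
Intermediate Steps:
Add(Mul(18479, Pow(Mul(-1, 19761), -1)), Mul(Mul(1, -3954), Pow(-9131, -1))) = Add(Mul(18479, Pow(-19761, -1)), Mul(-3954, Rational(-1, 9131))) = Add(Mul(18479, Rational(-1, 19761)), Rational(3954, 9131)) = Add(Rational(-18479, 19761), Rational(3954, 9131)) = Rational(-90596755, 180437691)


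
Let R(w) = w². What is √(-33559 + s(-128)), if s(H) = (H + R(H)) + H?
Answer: I*√17431 ≈ 132.03*I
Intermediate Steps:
s(H) = H² + 2*H (s(H) = (H + H²) + H = H² + 2*H)
√(-33559 + s(-128)) = √(-33559 - 128*(2 - 128)) = √(-33559 - 128*(-126)) = √(-33559 + 16128) = √(-17431) = I*√17431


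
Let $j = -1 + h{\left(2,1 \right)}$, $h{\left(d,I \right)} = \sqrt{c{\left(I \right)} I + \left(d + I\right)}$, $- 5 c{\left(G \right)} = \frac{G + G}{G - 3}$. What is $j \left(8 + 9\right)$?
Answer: $-17 + \frac{68 \sqrt{5}}{5} \approx 13.411$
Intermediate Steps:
$c{\left(G \right)} = - \frac{2 G}{5 \left(-3 + G\right)}$ ($c{\left(G \right)} = - \frac{\left(G + G\right) \frac{1}{G - 3}}{5} = - \frac{2 G \frac{1}{-3 + G}}{5} = - \frac{2 G}{5 \left(-3 + G\right)}$)
$h{\left(d,I \right)} = \sqrt{I + d - \frac{2 I^{2}}{-15 + 5 I}}$ ($h{\left(d,I \right)} = \sqrt{- \frac{2 I}{-15 + 5 I} I + \left(d + I\right)} = \sqrt{- \frac{2 I^{2}}{-15 + 5 I} + \left(I + d\right)} = \sqrt{I + d - \frac{2 I^{2}}{-15 + 5 I}}$)
$j = -1 + \frac{4 \sqrt{5}}{5}$ ($j = -1 + \frac{\sqrt{5} \sqrt{5 \cdot 1 + 5 \cdot 2 - \frac{2 \cdot 1^{2}}{-3 + 1}}}{5} = -1 + \frac{\sqrt{5} \sqrt{5 + 10 - \frac{2}{-2}}}{5} = -1 + \frac{\sqrt{5} \sqrt{5 + 10 - 2 \left(- \frac{1}{2}\right)}}{5} = -1 + \frac{\sqrt{5} \sqrt{5 + 10 + 1}}{5} = -1 + \frac{\sqrt{5} \sqrt{16}}{5} = -1 + \frac{1}{5} \sqrt{5} \cdot 4 = -1 + \frac{4 \sqrt{5}}{5} \approx 0.78885$)
$j \left(8 + 9\right) = \left(-1 + \frac{4 \sqrt{5}}{5}\right) \left(8 + 9\right) = \left(-1 + \frac{4 \sqrt{5}}{5}\right) 17 = -17 + \frac{68 \sqrt{5}}{5}$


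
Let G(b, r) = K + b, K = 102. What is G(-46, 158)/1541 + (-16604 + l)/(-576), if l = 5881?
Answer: 16556399/887616 ≈ 18.653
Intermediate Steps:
G(b, r) = 102 + b
G(-46, 158)/1541 + (-16604 + l)/(-576) = (102 - 46)/1541 + (-16604 + 5881)/(-576) = 56*(1/1541) - 10723*(-1/576) = 56/1541 + 10723/576 = 16556399/887616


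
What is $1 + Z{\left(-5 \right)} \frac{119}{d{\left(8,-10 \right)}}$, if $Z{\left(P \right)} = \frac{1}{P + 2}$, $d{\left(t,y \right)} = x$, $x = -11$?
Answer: $\frac{152}{33} \approx 4.6061$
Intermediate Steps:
$d{\left(t,y \right)} = -11$
$Z{\left(P \right)} = \frac{1}{2 + P}$
$1 + Z{\left(-5 \right)} \frac{119}{d{\left(8,-10 \right)}} = 1 + \frac{119 \frac{1}{-11}}{2 - 5} = 1 + \frac{119 \left(- \frac{1}{11}\right)}{-3} = 1 - - \frac{119}{33} = 1 + \frac{119}{33} = \frac{152}{33}$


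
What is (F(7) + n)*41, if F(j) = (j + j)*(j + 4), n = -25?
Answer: 5289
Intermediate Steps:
F(j) = 2*j*(4 + j) (F(j) = (2*j)*(4 + j) = 2*j*(4 + j))
(F(7) + n)*41 = (2*7*(4 + 7) - 25)*41 = (2*7*11 - 25)*41 = (154 - 25)*41 = 129*41 = 5289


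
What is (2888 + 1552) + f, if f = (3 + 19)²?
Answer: 4924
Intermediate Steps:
f = 484 (f = 22² = 484)
(2888 + 1552) + f = (2888 + 1552) + 484 = 4440 + 484 = 4924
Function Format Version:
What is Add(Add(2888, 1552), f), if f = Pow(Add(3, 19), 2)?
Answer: 4924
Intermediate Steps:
f = 484 (f = Pow(22, 2) = 484)
Add(Add(2888, 1552), f) = Add(Add(2888, 1552), 484) = Add(4440, 484) = 4924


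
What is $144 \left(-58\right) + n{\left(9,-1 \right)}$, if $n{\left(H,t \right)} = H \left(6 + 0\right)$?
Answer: $-8298$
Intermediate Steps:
$n{\left(H,t \right)} = 6 H$ ($n{\left(H,t \right)} = H 6 = 6 H$)
$144 \left(-58\right) + n{\left(9,-1 \right)} = 144 \left(-58\right) + 6 \cdot 9 = -8352 + 54 = -8298$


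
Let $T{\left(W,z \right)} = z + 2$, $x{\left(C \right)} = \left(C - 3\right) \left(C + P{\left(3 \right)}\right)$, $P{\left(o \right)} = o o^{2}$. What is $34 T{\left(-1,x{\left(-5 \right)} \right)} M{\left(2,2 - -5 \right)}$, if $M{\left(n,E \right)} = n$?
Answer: $-11832$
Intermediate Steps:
$P{\left(o \right)} = o^{3}$
$x{\left(C \right)} = \left(-3 + C\right) \left(27 + C\right)$ ($x{\left(C \right)} = \left(C - 3\right) \left(C + 3^{3}\right) = \left(-3 + C\right) \left(C + 27\right) = \left(-3 + C\right) \left(27 + C\right)$)
$T{\left(W,z \right)} = 2 + z$
$34 T{\left(-1,x{\left(-5 \right)} \right)} M{\left(2,2 - -5 \right)} = 34 \left(2 + \left(-81 + \left(-5\right)^{2} + 24 \left(-5\right)\right)\right) 2 = 34 \left(2 - 176\right) 2 = 34 \left(-174\right) 2 = \left(-5916\right) 2 = -11832$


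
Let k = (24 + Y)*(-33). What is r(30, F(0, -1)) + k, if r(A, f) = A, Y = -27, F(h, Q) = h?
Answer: 129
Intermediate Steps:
k = 99 (k = (24 - 27)*(-33) = -3*(-33) = 99)
r(30, F(0, -1)) + k = 30 + 99 = 129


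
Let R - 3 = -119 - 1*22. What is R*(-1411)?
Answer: 194718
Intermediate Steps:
R = -138 (R = 3 + (-119 - 1*22) = 3 + (-119 - 22) = 3 - 141 = -138)
R*(-1411) = -138*(-1411) = 194718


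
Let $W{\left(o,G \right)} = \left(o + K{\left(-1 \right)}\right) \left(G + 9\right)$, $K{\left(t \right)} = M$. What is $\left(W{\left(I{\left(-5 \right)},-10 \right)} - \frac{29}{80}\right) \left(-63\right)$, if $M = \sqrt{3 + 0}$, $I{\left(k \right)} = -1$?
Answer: $- \frac{3213}{80} + 63 \sqrt{3} \approx 68.957$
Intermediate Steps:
$M = \sqrt{3} \approx 1.732$
$K{\left(t \right)} = \sqrt{3}$
$W{\left(o,G \right)} = \left(9 + G\right) \left(o + \sqrt{3}\right)$ ($W{\left(o,G \right)} = \left(o + \sqrt{3}\right) \left(G + 9\right) = \left(o + \sqrt{3}\right) \left(9 + G\right) = \left(9 + G\right) \left(o + \sqrt{3}\right)$)
$\left(W{\left(I{\left(-5 \right)},-10 \right)} - \frac{29}{80}\right) \left(-63\right) = \left(\left(9 \left(-1\right) + 9 \sqrt{3} - -10 - 10 \sqrt{3}\right) - \frac{29}{80}\right) \left(-63\right) = \left(\left(-9 + 9 \sqrt{3} + 10 - 10 \sqrt{3}\right) - \frac{29}{80}\right) \left(-63\right) = \left(\left(1 - \sqrt{3}\right) - \frac{29}{80}\right) \left(-63\right) = \left(\frac{51}{80} - \sqrt{3}\right) \left(-63\right) = - \frac{3213}{80} + 63 \sqrt{3}$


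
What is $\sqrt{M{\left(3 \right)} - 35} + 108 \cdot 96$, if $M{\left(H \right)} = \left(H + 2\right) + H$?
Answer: $10368 + 3 i \sqrt{3} \approx 10368.0 + 5.1962 i$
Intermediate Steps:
$M{\left(H \right)} = 2 + 2 H$ ($M{\left(H \right)} = \left(2 + H\right) + H = 2 + 2 H$)
$\sqrt{M{\left(3 \right)} - 35} + 108 \cdot 96 = \sqrt{\left(2 + 2 \cdot 3\right) - 35} + 108 \cdot 96 = \sqrt{\left(2 + 6\right) - 35} + 10368 = \sqrt{8 - 35} + 10368 = \sqrt{-27} + 10368 = 3 i \sqrt{3} + 10368 = 10368 + 3 i \sqrt{3}$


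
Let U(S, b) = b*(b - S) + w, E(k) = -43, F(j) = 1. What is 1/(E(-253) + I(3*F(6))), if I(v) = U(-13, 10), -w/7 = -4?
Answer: 1/215 ≈ 0.0046512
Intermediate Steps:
w = 28 (w = -7*(-4) = 28)
U(S, b) = 28 + b*(b - S) (U(S, b) = b*(b - S) + 28 = 28 + b*(b - S))
I(v) = 258 (I(v) = 28 + 10² - 1*(-13)*10 = 28 + 100 + 130 = 258)
1/(E(-253) + I(3*F(6))) = 1/(-43 + 258) = 1/215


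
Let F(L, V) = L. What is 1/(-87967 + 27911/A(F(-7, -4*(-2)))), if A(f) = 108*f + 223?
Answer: -41/3608794 ≈ -1.1361e-5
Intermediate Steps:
A(f) = 223 + 108*f
1/(-87967 + 27911/A(F(-7, -4*(-2)))) = 1/(-87967 + 27911/(223 + 108*(-7))) = 1/(-87967 + 27911/(223 - 756)) = 1/(-87967 + 27911/(-533)) = 1/(-87967 + 27911*(-1/533)) = 1/(-87967 - 2147/41) = 1/(-3608794/41) = -41/3608794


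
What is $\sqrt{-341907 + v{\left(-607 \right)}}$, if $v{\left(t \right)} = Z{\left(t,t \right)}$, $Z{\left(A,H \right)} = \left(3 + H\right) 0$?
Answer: $i \sqrt{341907} \approx 584.73 i$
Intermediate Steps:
$Z{\left(A,H \right)} = 0$
$v{\left(t \right)} = 0$
$\sqrt{-341907 + v{\left(-607 \right)}} = \sqrt{-341907 + 0} = \sqrt{-341907} = i \sqrt{341907}$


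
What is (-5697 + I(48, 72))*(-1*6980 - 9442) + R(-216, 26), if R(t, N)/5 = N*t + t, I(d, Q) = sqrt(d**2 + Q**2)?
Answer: 93526974 - 394128*sqrt(13) ≈ 9.2106e+7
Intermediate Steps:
I(d, Q) = sqrt(Q**2 + d**2)
R(t, N) = 5*t + 5*N*t (R(t, N) = 5*(N*t + t) = 5*(t + N*t) = 5*t + 5*N*t)
(-5697 + I(48, 72))*(-1*6980 - 9442) + R(-216, 26) = (-5697 + sqrt(72**2 + 48**2))*(-1*6980 - 9442) + 5*(-216)*(1 + 26) = (-5697 + sqrt(5184 + 2304))*(-6980 - 9442) + 5*(-216)*27 = (-5697 + sqrt(7488))*(-16422) - 29160 = (-5697 + 24*sqrt(13))*(-16422) - 29160 = (93556134 - 394128*sqrt(13)) - 29160 = 93526974 - 394128*sqrt(13)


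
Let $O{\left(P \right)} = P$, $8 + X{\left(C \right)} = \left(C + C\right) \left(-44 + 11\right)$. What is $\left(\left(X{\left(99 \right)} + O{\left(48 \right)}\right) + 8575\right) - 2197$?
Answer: $-116$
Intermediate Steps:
$X{\left(C \right)} = -8 - 66 C$ ($X{\left(C \right)} = -8 + \left(C + C\right) \left(-44 + 11\right) = -8 + 2 C \left(-33\right) = -8 - 66 C$)
$\left(\left(X{\left(99 \right)} + O{\left(48 \right)}\right) + 8575\right) - 2197 = \left(\left(\left(-8 - 6534\right) + 48\right) + 8575\right) - 2197 = \left(\left(-6542 + 48\right) + 8575\right) - 2197 = \left(-6494 + 8575\right) - 2197 = 2081 - 2197 = -116$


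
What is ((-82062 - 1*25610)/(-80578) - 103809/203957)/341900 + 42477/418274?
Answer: 59670323511951784337/587563863795544691900 ≈ 0.10156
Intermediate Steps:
((-82062 - 1*25610)/(-80578) - 103809/203957)/341900 + 42477/418274 = ((-82062 - 25610)*(-1/80578) - 103809*1/203957)*(1/341900) + 42477*(1/418274) = (-107672*(-1/80578) - 103809/203957)*(1/341900) + 42477/418274 = (53836/40289 - 103809/203957)*(1/341900) + 42477/418274 = (6797868251/8217223573)*(1/341900) + 42477/418274 = 6797868251/2809468739608700 + 42477/418274 = 59670323511951784337/587563863795544691900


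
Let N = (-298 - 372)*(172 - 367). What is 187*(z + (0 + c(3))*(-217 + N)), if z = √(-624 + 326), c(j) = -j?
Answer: -73172913 + 187*I*√298 ≈ -7.3173e+7 + 3228.1*I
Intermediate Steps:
z = I*√298 (z = √(-298) = I*√298 ≈ 17.263*I)
N = 130650 (N = -670*(-195) = 130650)
187*(z + (0 + c(3))*(-217 + N)) = 187*(I*√298 + (0 - 1*3)*(-217 + 130650)) = 187*(I*√298 + (0 - 3)*130433) = 187*(I*√298 - 3*130433) = 187*(I*√298 - 391299) = 187*(-391299 + I*√298) = -73172913 + 187*I*√298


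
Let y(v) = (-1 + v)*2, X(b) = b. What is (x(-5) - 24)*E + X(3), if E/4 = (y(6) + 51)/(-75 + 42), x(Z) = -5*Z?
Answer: -145/33 ≈ -4.3939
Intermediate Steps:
y(v) = -2 + 2*v
E = -244/33 (E = 4*(((-2 + 2*6) + 51)/(-75 + 42)) = 4*(((-2 + 12) + 51)/(-33)) = 4*((10 + 51)*(-1/33)) = 4*(61*(-1/33)) = 4*(-61/33) = -244/33 ≈ -7.3939)
(x(-5) - 24)*E + X(3) = (-5*(-5) - 24)*(-244/33) + 3 = (25 - 24)*(-244/33) + 3 = 1*(-244/33) + 3 = -244/33 + 3 = -145/33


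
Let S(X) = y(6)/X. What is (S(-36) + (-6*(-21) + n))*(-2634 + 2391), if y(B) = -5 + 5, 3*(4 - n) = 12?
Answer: -30618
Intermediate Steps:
n = 0 (n = 4 - ⅓*12 = 4 - 4 = 0)
y(B) = 0
S(X) = 0 (S(X) = 0/X = 0)
(S(-36) + (-6*(-21) + n))*(-2634 + 2391) = (0 + (-6*(-21) + 0))*(-2634 + 2391) = (0 + (126 + 0))*(-243) = (0 + 126)*(-243) = 126*(-243) = -30618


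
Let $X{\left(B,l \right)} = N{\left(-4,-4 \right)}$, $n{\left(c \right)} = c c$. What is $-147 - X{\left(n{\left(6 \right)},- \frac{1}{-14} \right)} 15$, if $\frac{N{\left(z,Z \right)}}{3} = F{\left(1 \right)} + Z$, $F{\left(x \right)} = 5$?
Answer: $-192$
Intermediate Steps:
$n{\left(c \right)} = c^{2}$
$N{\left(z,Z \right)} = 15 + 3 Z$ ($N{\left(z,Z \right)} = 3 \left(5 + Z\right) = 15 + 3 Z$)
$X{\left(B,l \right)} = 3$ ($X{\left(B,l \right)} = 15 + 3 \left(-4\right) = 15 - 12 = 3$)
$-147 - X{\left(n{\left(6 \right)},- \frac{1}{-14} \right)} 15 = -147 - 3 \cdot 15 = -147 - 45 = -192$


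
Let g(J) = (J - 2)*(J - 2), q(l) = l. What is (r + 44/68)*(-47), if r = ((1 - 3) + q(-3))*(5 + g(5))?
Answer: 55413/17 ≈ 3259.6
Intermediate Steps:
g(J) = (-2 + J)**2 (g(J) = (-2 + J)*(-2 + J) = (-2 + J)**2)
r = -70 (r = ((1 - 3) - 3)*(5 + (-2 + 5)**2) = (-2 - 3)*(5 + 3**2) = -5*(5 + 9) = -5*14 = -70)
(r + 44/68)*(-47) = (-70 + 44/68)*(-47) = (-70 + 44*(1/68))*(-47) = (-70 + 11/17)*(-47) = -1179/17*(-47) = 55413/17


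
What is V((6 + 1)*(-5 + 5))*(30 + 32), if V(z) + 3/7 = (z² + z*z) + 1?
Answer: 248/7 ≈ 35.429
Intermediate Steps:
V(z) = 4/7 + 2*z² (V(z) = -3/7 + ((z² + z*z) + 1) = -3/7 + ((z² + z²) + 1) = -3/7 + (2*z² + 1) = -3/7 + (1 + 2*z²) = 4/7 + 2*z²)
V((6 + 1)*(-5 + 5))*(30 + 32) = (4/7 + 2*((6 + 1)*(-5 + 5))²)*(30 + 32) = (4/7 + 2*(7*0)²)*62 = (4/7 + 2*0²)*62 = (4/7 + 2*0)*62 = (4/7 + 0)*62 = (4/7)*62 = 248/7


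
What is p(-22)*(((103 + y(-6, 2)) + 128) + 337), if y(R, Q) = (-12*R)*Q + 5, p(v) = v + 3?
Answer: -13623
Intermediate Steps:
p(v) = 3 + v
y(R, Q) = 5 - 12*Q*R (y(R, Q) = -12*Q*R + 5 = 5 - 12*Q*R)
p(-22)*(((103 + y(-6, 2)) + 128) + 337) = (3 - 22)*(((103 + (5 - 12*2*(-6))) + 128) + 337) = -19*(((103 + (5 + 144)) + 128) + 337) = -19*(((103 + 149) + 128) + 337) = -19*((252 + 128) + 337) = -19*(380 + 337) = -19*717 = -13623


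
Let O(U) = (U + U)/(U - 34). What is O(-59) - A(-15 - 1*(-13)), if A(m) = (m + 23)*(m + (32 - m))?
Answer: -62378/93 ≈ -670.73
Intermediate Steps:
O(U) = 2*U/(-34 + U) (O(U) = (2*U)/(-34 + U) = 2*U/(-34 + U))
A(m) = 736 + 32*m (A(m) = (23 + m)*32 = 736 + 32*m)
O(-59) - A(-15 - 1*(-13)) = 2*(-59)/(-34 - 59) - (736 + 32*(-15 - 1*(-13))) = 2*(-59)/(-93) - (736 + 32*(-15 + 13)) = 2*(-59)*(-1/93) - (736 + 32*(-2)) = 118/93 - (736 - 64) = 118/93 - 1*672 = 118/93 - 672 = -62378/93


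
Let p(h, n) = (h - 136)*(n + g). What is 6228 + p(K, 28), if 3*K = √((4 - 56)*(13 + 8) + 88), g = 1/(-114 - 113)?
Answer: 549476/227 + 12710*I*√251/681 ≈ 2420.6 + 295.69*I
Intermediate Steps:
g = -1/227 (g = 1/(-227) = -1/227 ≈ -0.0044053)
K = 2*I*√251/3 (K = √((4 - 56)*(13 + 8) + 88)/3 = √(-52*21 + 88)/3 = √(-1092 + 88)/3 = √(-1004)/3 = (2*I*√251)/3 = 2*I*√251/3 ≈ 10.562*I)
p(h, n) = (-136 + h)*(-1/227 + n) (p(h, n) = (h - 136)*(n - 1/227) = (-136 + h)*(-1/227 + n))
6228 + p(K, 28) = 6228 + (136/227 - 136*28 - 2*I*√251/681 + (2*I*√251/3)*28) = 6228 + (136/227 - 3808 - 2*I*√251/681 + 56*I*√251/3) = 6228 + (-864280/227 + 12710*I*√251/681) = 549476/227 + 12710*I*√251/681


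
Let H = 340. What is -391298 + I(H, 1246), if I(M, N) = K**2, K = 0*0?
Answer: -391298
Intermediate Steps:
K = 0
I(M, N) = 0 (I(M, N) = 0**2 = 0)
-391298 + I(H, 1246) = -391298 + 0 = -391298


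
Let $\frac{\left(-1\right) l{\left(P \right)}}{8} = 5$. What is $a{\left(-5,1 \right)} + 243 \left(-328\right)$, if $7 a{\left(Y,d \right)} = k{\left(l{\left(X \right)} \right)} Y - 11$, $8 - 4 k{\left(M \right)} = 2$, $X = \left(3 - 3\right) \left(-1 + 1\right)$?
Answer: $- \frac{1115893}{14} \approx -79707.0$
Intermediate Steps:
$X = 0$ ($X = 0 \cdot 0 = 0$)
$l{\left(P \right)} = -40$ ($l{\left(P \right)} = \left(-8\right) 5 = -40$)
$k{\left(M \right)} = \frac{3}{2}$ ($k{\left(M \right)} = 2 - \frac{1}{2} = \frac{3}{2}$)
$a{\left(Y,d \right)} = - \frac{11}{7} + \frac{3 Y}{14}$ ($a{\left(Y,d \right)} = \frac{\frac{3 Y}{2} - 11}{7} = \frac{-11 + \frac{3 Y}{2}}{7} = - \frac{11}{7} + \frac{3 Y}{14}$)
$a{\left(-5,1 \right)} + 243 \left(-328\right) = \left(- \frac{11}{7} + \frac{3}{14} \left(-5\right)\right) + 243 \left(-328\right) = \left(- \frac{11}{7} - \frac{15}{14}\right) - 79704 = - \frac{37}{14} - 79704 = - \frac{1115893}{14}$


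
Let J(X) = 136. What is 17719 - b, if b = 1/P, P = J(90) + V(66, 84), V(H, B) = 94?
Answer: 4075369/230 ≈ 17719.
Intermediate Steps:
P = 230 (P = 136 + 94 = 230)
b = 1/230 ≈ 0.0043478
17719 - b = 17719 - 1*1/230 = 17719 - 1/230 = 4075369/230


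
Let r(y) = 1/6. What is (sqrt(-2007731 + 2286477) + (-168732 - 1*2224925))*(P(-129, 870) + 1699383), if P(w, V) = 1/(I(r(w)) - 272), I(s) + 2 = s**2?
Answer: -5731445666895843/1409 + 16761014493*sqrt(278746)/9863 ≈ -4.0668e+12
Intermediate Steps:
r(y) = 1/6
I(s) = -2 + s**2
P(w, V) = -36/9863 (P(w, V) = 1/((-2 + (1/6)**2) - 272) = 1/((-2 + 1/36) - 272) = 1/(-71/36 - 272) = 1/(-9863/36) = -36/9863)
(sqrt(-2007731 + 2286477) + (-168732 - 1*2224925))*(P(-129, 870) + 1699383) = (sqrt(-2007731 + 2286477) + (-168732 - 1*2224925))*(-36/9863 + 1699383) = (sqrt(278746) + (-168732 - 2224925))*(16761014493/9863) = (sqrt(278746) - 2393657)*(16761014493/9863) = (-2393657 + sqrt(278746))*(16761014493/9863) = -5731445666895843/1409 + 16761014493*sqrt(278746)/9863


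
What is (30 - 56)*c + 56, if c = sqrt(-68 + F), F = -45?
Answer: 56 - 26*I*sqrt(113) ≈ 56.0 - 276.38*I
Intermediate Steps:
c = I*sqrt(113) (c = sqrt(-68 - 45) = sqrt(-113) = I*sqrt(113) ≈ 10.63*I)
(30 - 56)*c + 56 = (30 - 56)*(I*sqrt(113)) + 56 = -26*I*sqrt(113) + 56 = 56 - 26*I*sqrt(113)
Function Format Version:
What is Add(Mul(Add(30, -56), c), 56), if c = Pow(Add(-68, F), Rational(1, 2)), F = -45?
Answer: Add(56, Mul(-26, I, Pow(113, Rational(1, 2)))) ≈ Add(56.000, Mul(-276.38, I))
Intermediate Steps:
c = Mul(I, Pow(113, Rational(1, 2))) (c = Pow(Add(-68, -45), Rational(1, 2)) = Pow(-113, Rational(1, 2)) = Mul(I, Pow(113, Rational(1, 2))) ≈ Mul(10.630, I))
Add(Mul(Add(30, -56), c), 56) = Add(Mul(Add(30, -56), Mul(I, Pow(113, Rational(1, 2)))), 56) = Add(Mul(-26, Mul(I, Pow(113, Rational(1, 2)))), 56) = Add(Mul(-26, I, Pow(113, Rational(1, 2))), 56) = Add(56, Mul(-26, I, Pow(113, Rational(1, 2))))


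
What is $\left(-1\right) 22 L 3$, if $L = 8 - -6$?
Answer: $-924$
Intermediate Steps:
$L = 14$ ($L = 8 + 6 = 14$)
$\left(-1\right) 22 L 3 = \left(-1\right) 22 \cdot 14 \cdot 3 = \left(-22\right) 14 \cdot 3 = \left(-308\right) 3 = -924$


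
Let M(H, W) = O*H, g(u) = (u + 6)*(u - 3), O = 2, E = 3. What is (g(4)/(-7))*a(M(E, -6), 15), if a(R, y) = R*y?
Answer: -900/7 ≈ -128.57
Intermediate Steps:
g(u) = (-3 + u)*(6 + u) (g(u) = (6 + u)*(-3 + u) = (-3 + u)*(6 + u))
M(H, W) = 2*H
(g(4)/(-7))*a(M(E, -6), 15) = ((-18 + 4² + 3*4)/(-7))*((2*3)*15) = ((-18 + 16 + 12)*(-⅐))*(6*15) = (10*(-⅐))*90 = -10/7*90 = -900/7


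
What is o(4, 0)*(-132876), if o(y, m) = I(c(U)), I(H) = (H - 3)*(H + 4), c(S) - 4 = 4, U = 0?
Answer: -7972560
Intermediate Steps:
c(S) = 8 (c(S) = 4 + 4 = 8)
I(H) = (-3 + H)*(4 + H)
o(y, m) = 60 (o(y, m) = -12 + 8 + 8**2 = -12 + 8 + 64 = 60)
o(4, 0)*(-132876) = 60*(-132876) = -7972560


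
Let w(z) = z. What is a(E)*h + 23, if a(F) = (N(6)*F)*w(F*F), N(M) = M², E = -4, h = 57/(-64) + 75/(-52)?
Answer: 70175/13 ≈ 5398.1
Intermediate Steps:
h = -1941/832 (h = 57*(-1/64) + 75*(-1/52) = -57/64 - 75/52 = -1941/832 ≈ -2.3329)
a(F) = 36*F³ (a(F) = (6²*F)*(F*F) = (36*F)*F² = 36*F³)
a(E)*h + 23 = (36*(-4)³)*(-1941/832) + 23 = (36*(-64))*(-1941/832) + 23 = -2304*(-1941/832) + 23 = 69876/13 + 23 = 70175/13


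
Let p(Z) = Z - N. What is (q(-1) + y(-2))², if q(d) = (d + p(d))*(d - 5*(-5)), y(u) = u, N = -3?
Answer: 484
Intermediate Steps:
p(Z) = 3 + Z (p(Z) = Z - 1*(-3) = Z + 3 = 3 + Z)
q(d) = (3 + 2*d)*(25 + d) (q(d) = (d + (3 + d))*(d - 5*(-5)) = (3 + 2*d)*(d + 25) = (3 + 2*d)*(25 + d))
(q(-1) + y(-2))² = ((75 + 2*(-1)² + 53*(-1)) - 2)² = ((75 + 2*1 - 53) - 2)² = ((75 + 2 - 53) - 2)² = (24 - 2)² = 22² = 484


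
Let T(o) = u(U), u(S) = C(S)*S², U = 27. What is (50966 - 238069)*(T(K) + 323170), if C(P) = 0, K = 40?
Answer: -60466076510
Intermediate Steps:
u(S) = 0 (u(S) = 0*S² = 0)
T(o) = 0
(50966 - 238069)*(T(K) + 323170) = (50966 - 238069)*(0 + 323170) = -187103*323170 = -60466076510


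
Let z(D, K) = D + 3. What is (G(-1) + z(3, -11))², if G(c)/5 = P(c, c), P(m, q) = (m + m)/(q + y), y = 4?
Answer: 64/9 ≈ 7.1111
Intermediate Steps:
z(D, K) = 3 + D
P(m, q) = 2*m/(4 + q) (P(m, q) = (m + m)/(q + 4) = (2*m)/(4 + q) = 2*m/(4 + q))
G(c) = 10*c/(4 + c) (G(c) = 5*(2*c/(4 + c)) = 10*c/(4 + c))
(G(-1) + z(3, -11))² = (10*(-1)/(4 - 1) + (3 + 3))² = (10*(-1)/3 + 6)² = (10*(-1)*(⅓) + 6)² = (-10/3 + 6)² = (8/3)² = 64/9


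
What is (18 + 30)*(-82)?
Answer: -3936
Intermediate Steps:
(18 + 30)*(-82) = 48*(-82) = -3936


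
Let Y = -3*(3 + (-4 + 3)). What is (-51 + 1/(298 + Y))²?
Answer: 221741881/85264 ≈ 2600.7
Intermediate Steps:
Y = -6 (Y = -3*(3 - 1) = -3*2 = -6)
(-51 + 1/(298 + Y))² = (-51 + 1/(298 - 6))² = (-51 + 1/292)² = (-14891/292)² = 221741881/85264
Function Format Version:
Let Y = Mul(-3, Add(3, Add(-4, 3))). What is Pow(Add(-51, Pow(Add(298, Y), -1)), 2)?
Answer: Rational(221741881, 85264) ≈ 2600.7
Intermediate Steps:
Y = -6 (Y = Mul(-3, Add(3, -1)) = Mul(-3, 2) = -6)
Pow(Add(-51, Pow(Add(298, Y), -1)), 2) = Pow(Add(-51, Pow(Add(298, -6), -1)), 2) = Pow(Add(-51, Pow(292, -1)), 2) = Pow(Add(-51, Rational(1, 292)), 2) = Pow(Rational(-14891, 292), 2) = Rational(221741881, 85264)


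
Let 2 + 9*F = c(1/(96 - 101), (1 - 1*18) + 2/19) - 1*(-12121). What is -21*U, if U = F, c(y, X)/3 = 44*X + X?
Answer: -1308482/57 ≈ -22956.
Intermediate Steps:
c(y, X) = 135*X (c(y, X) = 3*(44*X + X) = 3*(45*X) = 135*X)
F = 186926/171 (F = -2/9 + (135*((1 - 1*18) + 2/19) - 1*(-12121))/9 = -2/9 + (135*((1 - 18) + 2*(1/19)) + 12121)/9 = -2/9 + (135*(-17 + 2/19) + 12121)/9 = -2/9 + (135*(-321/19) + 12121)/9 = -2/9 + (-43335/19 + 12121)/9 = -2/9 + (1/9)*(186964/19) = -2/9 + 186964/171 = 186926/171 ≈ 1093.1)
U = 186926/171 ≈ 1093.1
-21*U = -21*186926/171 = -1308482/57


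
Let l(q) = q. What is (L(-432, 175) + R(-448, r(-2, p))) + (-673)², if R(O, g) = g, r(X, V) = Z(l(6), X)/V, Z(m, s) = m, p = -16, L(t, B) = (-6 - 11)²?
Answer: 3625741/8 ≈ 4.5322e+5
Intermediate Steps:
L(t, B) = 289 (L(t, B) = (-17)² = 289)
r(X, V) = 6/V
(L(-432, 175) + R(-448, r(-2, p))) + (-673)² = (289 + 6/(-16)) + (-673)² = (289 + 6*(-1/16)) + 452929 = (289 - 3/8) + 452929 = 2309/8 + 452929 = 3625741/8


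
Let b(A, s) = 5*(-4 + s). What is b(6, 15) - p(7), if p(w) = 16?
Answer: 39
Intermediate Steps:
b(A, s) = -20 + 5*s
b(6, 15) - p(7) = (-20 + 5*15) - 1*16 = (-20 + 75) - 16 = 55 - 16 = 39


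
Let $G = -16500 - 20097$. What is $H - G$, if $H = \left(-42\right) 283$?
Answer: $24711$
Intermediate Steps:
$H = -11886$
$G = -36597$ ($G = -16500 - 20097 = -36597$)
$H - G = -11886 - -36597 = -11886 + 36597 = 24711$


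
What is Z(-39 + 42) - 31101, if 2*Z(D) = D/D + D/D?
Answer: -31100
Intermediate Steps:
Z(D) = 1 (Z(D) = (D/D + D/D)/2 = (1 + 1)/2 = (½)*2 = 1)
Z(-39 + 42) - 31101 = 1 - 31101 = -31100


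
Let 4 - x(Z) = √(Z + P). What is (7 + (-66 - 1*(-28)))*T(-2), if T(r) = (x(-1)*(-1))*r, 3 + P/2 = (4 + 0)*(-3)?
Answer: -248 + 62*I*√31 ≈ -248.0 + 345.2*I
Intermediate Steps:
P = -30 (P = -6 + 2*((4 + 0)*(-3)) = -6 + 2*(4*(-3)) = -6 + 2*(-12) = -6 - 24 = -30)
x(Z) = 4 - √(-30 + Z) (x(Z) = 4 - √(Z - 30) = 4 - √(-30 + Z))
T(r) = r*(-4 + I*√31) (T(r) = ((4 - √(-30 - 1))*(-1))*r = ((4 - √(-31))*(-1))*r = ((4 - I*√31)*(-1))*r = (-4 + I*√31)*r = r*(-4 + I*√31))
(7 + (-66 - 1*(-28)))*T(-2) = (7 + (-66 - 1*(-28)))*(-2*(-4 + I*√31)) = (7 + (-66 + 28))*(8 - 2*I*√31) = (7 - 38)*(8 - 2*I*√31) = -31*(8 - 2*I*√31) = -248 + 62*I*√31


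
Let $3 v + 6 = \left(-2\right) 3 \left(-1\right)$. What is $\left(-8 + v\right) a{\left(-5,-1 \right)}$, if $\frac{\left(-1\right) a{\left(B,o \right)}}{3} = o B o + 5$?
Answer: $0$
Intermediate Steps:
$a{\left(B,o \right)} = -15 - 3 B o^{2}$ ($a{\left(B,o \right)} = - 3 \left(o B o + 5\right) = - 3 \left(B o o + 5\right) = - 3 \left(B o^{2} + 5\right) = - 3 \left(5 + B o^{2}\right) = -15 - 3 B o^{2}$)
$v = 0$ ($v = -2 + \frac{\left(-2\right) 3 \left(-1\right)}{3} = -2 + \frac{\left(-6\right) \left(-1\right)}{3} = -2 + \frac{1}{3} \cdot 6 = -2 + 2 = 0$)
$\left(-8 + v\right) a{\left(-5,-1 \right)} = \left(-8 + 0\right) \left(-15 - - 15 \left(-1\right)^{2}\right) = - 8 \left(-15 - \left(-15\right) 1\right) = - 8 \left(-15 + 15\right) = \left(-8\right) 0 = 0$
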